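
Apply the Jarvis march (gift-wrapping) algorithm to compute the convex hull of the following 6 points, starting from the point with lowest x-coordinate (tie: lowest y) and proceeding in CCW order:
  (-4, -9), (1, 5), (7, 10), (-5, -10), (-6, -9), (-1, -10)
Hull (CCW) = [(-6, -9), (-5, -10), (-1, -10), (7, 10), (1, 5)]

Jarvis march: at each step, from the current hull vertex p, select the next vertex q as the point such that every other point lies strictly to the left of (or on) the directed line p → q. (Equivalently: for every other point r, the cross product (q − p) × (r − p) ≥ 0.)
Starting point (lowest x, tie lowest y): (-6, -9). Wrap until returning to start. Resulting hull: (-6, -9), (-5, -10), (-1, -10), (7, 10), (1, 5).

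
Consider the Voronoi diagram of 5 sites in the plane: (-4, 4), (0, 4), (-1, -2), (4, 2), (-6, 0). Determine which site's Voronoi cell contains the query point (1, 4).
Nearest site = (0, 4)

The Voronoi cell of site s contains exactly those query points closer to s than to any other site. Compute squared distances from q = (1, 4) to each site:
  (0 − 1)² + (4 − 4)² = 1
  (4 − 1)² + (2 − 4)² = 13
  (-4 − 1)² + (4 − 4)² = 25
  (-1 − 1)² + (-2 − 4)² = 40
  (-6 − 1)² + (0 − 4)² = 65
Minimum is attained by (0, 4), so q lies in its Voronoi cell.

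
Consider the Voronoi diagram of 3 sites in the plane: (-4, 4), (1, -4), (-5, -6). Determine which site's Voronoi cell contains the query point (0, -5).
Nearest site = (1, -4)

The Voronoi cell of site s contains exactly those query points closer to s than to any other site. Compute squared distances from q = (0, -5) to each site:
  (1 − 0)² + (-4 − -5)² = 2
  (-5 − 0)² + (-6 − -5)² = 26
  (-4 − 0)² + (4 − -5)² = 97
Minimum is attained by (1, -4), so q lies in its Voronoi cell.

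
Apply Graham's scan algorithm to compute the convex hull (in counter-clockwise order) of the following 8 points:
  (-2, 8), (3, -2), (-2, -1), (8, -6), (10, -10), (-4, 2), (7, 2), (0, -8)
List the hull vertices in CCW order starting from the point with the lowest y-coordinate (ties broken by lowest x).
Hull (CCW) = [(10, -10), (7, 2), (-2, 8), (-4, 2), (0, -8)]

Graham scan procedure:
  1. Find the pivot p₀ = point with lowest y (tie → lowest x): (10, -10).
  2. Sort the remaining points by polar angle around p₀.
  3. Walk through sorted points, maintaining a stack; pop the top while the last three entries make a non-left turn (cross product ≤ 0).
  4. Final stack is the convex hull in CCW order: (10, -10), (7, 2), (-2, 8), (-4, 2), (0, -8).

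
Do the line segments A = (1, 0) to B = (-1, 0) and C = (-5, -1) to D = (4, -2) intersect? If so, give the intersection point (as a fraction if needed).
No (intersection of containing lines falls outside at least one segment)

Parametrize and solve: t = 15/2, s = -1. At least one of these is outside [0, 1], so the segments do not intersect.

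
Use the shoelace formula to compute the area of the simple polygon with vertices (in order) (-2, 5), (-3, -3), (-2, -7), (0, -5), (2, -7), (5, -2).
Area = 54

Shoelace formula: Area = (1/2) |Σ_i (x_i · y_{i+1} − x_{i+1} · y_i)| (indices mod n). Compute each cross term:
  (-2)(-3) − (-3)(5) = 21
  (-3)(-7) − (-2)(-3) = 15
  (-2)(-5) − (0)(-7) = 10
  (0)(-7) − (2)(-5) = 10
  (2)(-2) − (5)(-7) = 31
  (5)(5) − (-2)(-2) = 21
Sum = 108, so (signed) Area = 108/2 = 54, |Area| = 54.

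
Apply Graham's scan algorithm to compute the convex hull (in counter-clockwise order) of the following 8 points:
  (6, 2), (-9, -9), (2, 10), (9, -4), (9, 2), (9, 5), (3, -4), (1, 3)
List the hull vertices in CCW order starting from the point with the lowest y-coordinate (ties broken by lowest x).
Hull (CCW) = [(-9, -9), (9, -4), (9, 5), (2, 10)]

Graham scan procedure:
  1. Find the pivot p₀ = point with lowest y (tie → lowest x): (-9, -9).
  2. Sort the remaining points by polar angle around p₀.
  3. Walk through sorted points, maintaining a stack; pop the top while the last three entries make a non-left turn (cross product ≤ 0).
  4. Final stack is the convex hull in CCW order: (-9, -9), (9, -4), (9, 5), (2, 10).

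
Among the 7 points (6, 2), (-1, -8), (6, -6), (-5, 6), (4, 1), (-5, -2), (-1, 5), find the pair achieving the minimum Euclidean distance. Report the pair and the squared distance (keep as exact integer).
Pair = ((6, 2), (4, 1)); squared distance = 5

Compute all C(7, 2) = 21 pairwise squared distances (x_i − x_j)² + (y_i − y_j)². The minimum is 5, attained by the pair ((6, 2), (4, 1)).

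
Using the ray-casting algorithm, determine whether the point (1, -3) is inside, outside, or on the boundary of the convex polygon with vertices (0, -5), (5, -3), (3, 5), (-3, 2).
The point (1, -3) lies strictly inside the polygon

Cast a horizontal ray to the right from the query point and count how many polygon edges it crosses (each edge strictly once or zero times, handled with the usual half-open convention). 
Parity of crossings → odd ⇒ inside.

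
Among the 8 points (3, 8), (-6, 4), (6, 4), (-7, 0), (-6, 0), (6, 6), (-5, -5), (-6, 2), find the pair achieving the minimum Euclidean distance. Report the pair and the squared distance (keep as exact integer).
Pair = ((-7, 0), (-6, 0)); squared distance = 1

Compute all C(8, 2) = 28 pairwise squared distances (x_i − x_j)² + (y_i − y_j)². The minimum is 1, attained by the pair ((-7, 0), (-6, 0)).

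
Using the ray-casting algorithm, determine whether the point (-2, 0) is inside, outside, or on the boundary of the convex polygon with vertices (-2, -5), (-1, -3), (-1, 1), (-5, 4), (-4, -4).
The point (-2, 0) lies strictly inside the polygon

Cast a horizontal ray to the right from the query point and count how many polygon edges it crosses (each edge strictly once or zero times, handled with the usual half-open convention). 
Parity of crossings → odd ⇒ inside.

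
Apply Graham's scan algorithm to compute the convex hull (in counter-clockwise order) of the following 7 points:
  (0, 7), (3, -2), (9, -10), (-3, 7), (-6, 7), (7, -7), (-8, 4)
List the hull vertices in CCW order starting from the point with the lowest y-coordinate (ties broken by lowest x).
Hull (CCW) = [(9, -10), (0, 7), (-6, 7), (-8, 4)]

Graham scan procedure:
  1. Find the pivot p₀ = point with lowest y (tie → lowest x): (9, -10).
  2. Sort the remaining points by polar angle around p₀.
  3. Walk through sorted points, maintaining a stack; pop the top while the last three entries make a non-left turn (cross product ≤ 0).
  4. Final stack is the convex hull in CCW order: (9, -10), (0, 7), (-6, 7), (-8, 4).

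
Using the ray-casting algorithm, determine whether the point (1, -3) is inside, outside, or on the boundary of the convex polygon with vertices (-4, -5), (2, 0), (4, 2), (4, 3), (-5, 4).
The point (1, -3) lies strictly outside the polygon

Cast a horizontal ray to the right from the query point and count how many polygon edges it crosses (each edge strictly once or zero times, handled with the usual half-open convention). 
Parity of crossings → even ⇒ outside.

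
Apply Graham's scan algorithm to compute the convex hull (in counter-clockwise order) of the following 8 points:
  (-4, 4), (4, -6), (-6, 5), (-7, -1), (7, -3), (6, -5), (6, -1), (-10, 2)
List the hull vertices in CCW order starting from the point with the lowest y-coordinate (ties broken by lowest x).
Hull (CCW) = [(4, -6), (6, -5), (7, -3), (6, -1), (-6, 5), (-10, 2), (-7, -1)]

Graham scan procedure:
  1. Find the pivot p₀ = point with lowest y (tie → lowest x): (4, -6).
  2. Sort the remaining points by polar angle around p₀.
  3. Walk through sorted points, maintaining a stack; pop the top while the last three entries make a non-left turn (cross product ≤ 0).
  4. Final stack is the convex hull in CCW order: (4, -6), (6, -5), (7, -3), (6, -1), (-6, 5), (-10, 2), (-7, -1).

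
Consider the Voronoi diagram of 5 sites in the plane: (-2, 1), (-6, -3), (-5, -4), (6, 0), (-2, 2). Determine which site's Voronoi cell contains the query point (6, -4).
Nearest site = (6, 0)

The Voronoi cell of site s contains exactly those query points closer to s than to any other site. Compute squared distances from q = (6, -4) to each site:
  (6 − 6)² + (0 − -4)² = 16
  (-2 − 6)² + (1 − -4)² = 89
  (-2 − 6)² + (2 − -4)² = 100
  (-5 − 6)² + (-4 − -4)² = 121
  (-6 − 6)² + (-3 − -4)² = 145
Minimum is attained by (6, 0), so q lies in its Voronoi cell.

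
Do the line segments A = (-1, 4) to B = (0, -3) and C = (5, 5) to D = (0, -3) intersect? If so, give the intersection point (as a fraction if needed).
Yes; intersection at (0, -3) (t = 1 on AB, s = 1 on CD)

Parametrize AB as A + t(B − A) = (-1 + 1 t, 4 + -7 t) and CD as C + s(D − C) = (5 + -5 s, 5 + -8 s). Solve the linear system for (t, s). Determinant = 43 ≠ 0, so a unique intersection of the containing lines exists. Solution: t = 1, s = 1 — both in [0, 1], so the segments cross. Intersection point: (0, -3).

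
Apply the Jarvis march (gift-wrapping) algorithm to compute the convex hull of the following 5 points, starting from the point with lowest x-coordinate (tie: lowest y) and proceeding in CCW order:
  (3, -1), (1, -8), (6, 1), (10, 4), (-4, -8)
Hull (CCW) = [(-4, -8), (1, -8), (10, 4), (3, -1)]

Jarvis march: at each step, from the current hull vertex p, select the next vertex q as the point such that every other point lies strictly to the left of (or on) the directed line p → q. (Equivalently: for every other point r, the cross product (q − p) × (r − p) ≥ 0.)
Starting point (lowest x, tie lowest y): (-4, -8). Wrap until returning to start. Resulting hull: (-4, -8), (1, -8), (10, 4), (3, -1).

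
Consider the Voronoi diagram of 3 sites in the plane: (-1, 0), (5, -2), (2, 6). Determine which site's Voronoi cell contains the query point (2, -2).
Nearest site = (5, -2)

The Voronoi cell of site s contains exactly those query points closer to s than to any other site. Compute squared distances from q = (2, -2) to each site:
  (5 − 2)² + (-2 − -2)² = 9
  (-1 − 2)² + (0 − -2)² = 13
  (2 − 2)² + (6 − -2)² = 64
Minimum is attained by (5, -2), so q lies in its Voronoi cell.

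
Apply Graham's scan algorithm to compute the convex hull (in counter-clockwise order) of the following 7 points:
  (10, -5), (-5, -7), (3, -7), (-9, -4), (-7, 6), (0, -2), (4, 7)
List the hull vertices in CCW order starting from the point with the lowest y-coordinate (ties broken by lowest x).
Hull (CCW) = [(-5, -7), (3, -7), (10, -5), (4, 7), (-7, 6), (-9, -4)]

Graham scan procedure:
  1. Find the pivot p₀ = point with lowest y (tie → lowest x): (-5, -7).
  2. Sort the remaining points by polar angle around p₀.
  3. Walk through sorted points, maintaining a stack; pop the top while the last three entries make a non-left turn (cross product ≤ 0).
  4. Final stack is the convex hull in CCW order: (-5, -7), (3, -7), (10, -5), (4, 7), (-7, 6), (-9, -4).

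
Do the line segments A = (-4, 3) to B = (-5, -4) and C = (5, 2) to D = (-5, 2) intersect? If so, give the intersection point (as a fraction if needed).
Yes; intersection at (-29/7, 2) (t = 1/7 on AB, s = 32/35 on CD)

Parametrize AB as A + t(B − A) = (-4 + -1 t, 3 + -7 t) and CD as C + s(D − C) = (5 + -10 s, 2 + 0 s). Solve the linear system for (t, s). Determinant = 70 ≠ 0, so a unique intersection of the containing lines exists. Solution: t = 1/7, s = 32/35 — both in [0, 1], so the segments cross. Intersection point: (-29/7, 2).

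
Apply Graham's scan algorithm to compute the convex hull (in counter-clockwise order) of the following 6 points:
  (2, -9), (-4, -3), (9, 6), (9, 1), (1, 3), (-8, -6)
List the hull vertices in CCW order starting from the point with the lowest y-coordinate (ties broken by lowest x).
Hull (CCW) = [(2, -9), (9, 1), (9, 6), (1, 3), (-8, -6)]

Graham scan procedure:
  1. Find the pivot p₀ = point with lowest y (tie → lowest x): (2, -9).
  2. Sort the remaining points by polar angle around p₀.
  3. Walk through sorted points, maintaining a stack; pop the top while the last three entries make a non-left turn (cross product ≤ 0).
  4. Final stack is the convex hull in CCW order: (2, -9), (9, 1), (9, 6), (1, 3), (-8, -6).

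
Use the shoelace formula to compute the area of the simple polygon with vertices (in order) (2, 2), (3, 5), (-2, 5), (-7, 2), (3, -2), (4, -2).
Area = 41

Shoelace formula: Area = (1/2) |Σ_i (x_i · y_{i+1} − x_{i+1} · y_i)| (indices mod n). Compute each cross term:
  (2)(5) − (3)(2) = 4
  (3)(5) − (-2)(5) = 25
  (-2)(2) − (-7)(5) = 31
  (-7)(-2) − (3)(2) = 8
  (3)(-2) − (4)(-2) = 2
  (4)(2) − (2)(-2) = 12
Sum = 82, so (signed) Area = 82/2 = 41, |Area| = 41.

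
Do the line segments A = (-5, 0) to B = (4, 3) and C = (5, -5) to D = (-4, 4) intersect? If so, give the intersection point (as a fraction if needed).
Yes; intersection at (-5/4, 5/4) (t = 5/12 on AB, s = 25/36 on CD)

Parametrize AB as A + t(B − A) = (-5 + 9 t, 0 + 3 t) and CD as C + s(D − C) = (5 + -9 s, -5 + 9 s). Solve the linear system for (t, s). Determinant = -108 ≠ 0, so a unique intersection of the containing lines exists. Solution: t = 5/12, s = 25/36 — both in [0, 1], so the segments cross. Intersection point: (-5/4, 5/4).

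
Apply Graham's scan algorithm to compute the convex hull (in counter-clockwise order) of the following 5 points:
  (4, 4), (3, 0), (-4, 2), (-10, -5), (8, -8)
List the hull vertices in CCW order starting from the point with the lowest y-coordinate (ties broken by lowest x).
Hull (CCW) = [(8, -8), (4, 4), (-4, 2), (-10, -5)]

Graham scan procedure:
  1. Find the pivot p₀ = point with lowest y (tie → lowest x): (8, -8).
  2. Sort the remaining points by polar angle around p₀.
  3. Walk through sorted points, maintaining a stack; pop the top while the last three entries make a non-left turn (cross product ≤ 0).
  4. Final stack is the convex hull in CCW order: (8, -8), (4, 4), (-4, 2), (-10, -5).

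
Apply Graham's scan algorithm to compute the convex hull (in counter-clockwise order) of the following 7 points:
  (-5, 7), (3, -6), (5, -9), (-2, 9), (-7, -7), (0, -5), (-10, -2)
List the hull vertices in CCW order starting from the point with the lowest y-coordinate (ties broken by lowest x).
Hull (CCW) = [(5, -9), (-2, 9), (-5, 7), (-10, -2), (-7, -7)]

Graham scan procedure:
  1. Find the pivot p₀ = point with lowest y (tie → lowest x): (5, -9).
  2. Sort the remaining points by polar angle around p₀.
  3. Walk through sorted points, maintaining a stack; pop the top while the last three entries make a non-left turn (cross product ≤ 0).
  4. Final stack is the convex hull in CCW order: (5, -9), (-2, 9), (-5, 7), (-10, -2), (-7, -7).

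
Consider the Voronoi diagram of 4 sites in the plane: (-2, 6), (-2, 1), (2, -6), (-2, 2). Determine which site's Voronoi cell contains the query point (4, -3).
Nearest site = (2, -6)

The Voronoi cell of site s contains exactly those query points closer to s than to any other site. Compute squared distances from q = (4, -3) to each site:
  (2 − 4)² + (-6 − -3)² = 13
  (-2 − 4)² + (1 − -3)² = 52
  (-2 − 4)² + (2 − -3)² = 61
  (-2 − 4)² + (6 − -3)² = 117
Minimum is attained by (2, -6), so q lies in its Voronoi cell.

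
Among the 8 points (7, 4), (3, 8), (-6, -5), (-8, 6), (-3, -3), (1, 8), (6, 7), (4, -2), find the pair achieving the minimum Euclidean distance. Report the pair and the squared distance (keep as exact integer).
Pair = ((3, 8), (1, 8)); squared distance = 4

Compute all C(8, 2) = 28 pairwise squared distances (x_i − x_j)² + (y_i − y_j)². The minimum is 4, attained by the pair ((3, 8), (1, 8)).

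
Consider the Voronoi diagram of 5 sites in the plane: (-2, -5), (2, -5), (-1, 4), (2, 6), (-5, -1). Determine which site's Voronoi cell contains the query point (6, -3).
Nearest site = (2, -5)

The Voronoi cell of site s contains exactly those query points closer to s than to any other site. Compute squared distances from q = (6, -3) to each site:
  (2 − 6)² + (-5 − -3)² = 20
  (-2 − 6)² + (-5 − -3)² = 68
  (2 − 6)² + (6 − -3)² = 97
  (-1 − 6)² + (4 − -3)² = 98
  (-5 − 6)² + (-1 − -3)² = 125
Minimum is attained by (2, -5), so q lies in its Voronoi cell.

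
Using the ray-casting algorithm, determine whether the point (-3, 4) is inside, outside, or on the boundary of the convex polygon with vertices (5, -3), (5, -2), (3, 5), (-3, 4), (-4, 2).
The point (-3, 4) lies on the polygon boundary

Boundary check: the query satisfies the collinearity and bounding-box conditions for some polygon edge, so it lies exactly on the boundary.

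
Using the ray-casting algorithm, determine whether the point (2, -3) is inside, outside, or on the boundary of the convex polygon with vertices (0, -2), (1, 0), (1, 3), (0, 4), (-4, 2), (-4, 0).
The point (2, -3) lies strictly outside the polygon

Cast a horizontal ray to the right from the query point and count how many polygon edges it crosses (each edge strictly once or zero times, handled with the usual half-open convention). 
Parity of crossings → even ⇒ outside.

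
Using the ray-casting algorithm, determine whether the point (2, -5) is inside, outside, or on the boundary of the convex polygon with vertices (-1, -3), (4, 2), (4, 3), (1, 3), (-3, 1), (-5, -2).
The point (2, -5) lies strictly outside the polygon

Cast a horizontal ray to the right from the query point and count how many polygon edges it crosses (each edge strictly once or zero times, handled with the usual half-open convention). 
Parity of crossings → even ⇒ outside.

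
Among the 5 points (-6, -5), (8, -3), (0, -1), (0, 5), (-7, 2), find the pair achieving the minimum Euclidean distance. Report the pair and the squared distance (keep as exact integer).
Pair = ((0, -1), (0, 5)); squared distance = 36

Compute all C(5, 2) = 10 pairwise squared distances (x_i − x_j)² + (y_i − y_j)². The minimum is 36, attained by the pair ((0, -1), (0, 5)).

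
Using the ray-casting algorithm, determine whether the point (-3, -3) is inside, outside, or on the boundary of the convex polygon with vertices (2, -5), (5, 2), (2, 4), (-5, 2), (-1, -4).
The point (-3, -3) lies strictly outside the polygon

Cast a horizontal ray to the right from the query point and count how many polygon edges it crosses (each edge strictly once or zero times, handled with the usual half-open convention). 
Parity of crossings → even ⇒ outside.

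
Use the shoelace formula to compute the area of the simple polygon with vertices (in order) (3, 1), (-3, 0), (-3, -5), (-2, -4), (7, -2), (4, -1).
Area = 30

Shoelace formula: Area = (1/2) |Σ_i (x_i · y_{i+1} − x_{i+1} · y_i)| (indices mod n). Compute each cross term:
  (3)(0) − (-3)(1) = 3
  (-3)(-5) − (-3)(0) = 15
  (-3)(-4) − (-2)(-5) = 2
  (-2)(-2) − (7)(-4) = 32
  (7)(-1) − (4)(-2) = 1
  (4)(1) − (3)(-1) = 7
Sum = 60, so (signed) Area = 60/2 = 30, |Area| = 30.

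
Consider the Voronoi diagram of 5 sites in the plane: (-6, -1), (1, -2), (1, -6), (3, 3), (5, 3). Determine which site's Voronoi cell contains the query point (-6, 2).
Nearest site = (-6, -1)

The Voronoi cell of site s contains exactly those query points closer to s than to any other site. Compute squared distances from q = (-6, 2) to each site:
  (-6 − -6)² + (-1 − 2)² = 9
  (1 − -6)² + (-2 − 2)² = 65
  (3 − -6)² + (3 − 2)² = 82
  (1 − -6)² + (-6 − 2)² = 113
  (5 − -6)² + (3 − 2)² = 122
Minimum is attained by (-6, -1), so q lies in its Voronoi cell.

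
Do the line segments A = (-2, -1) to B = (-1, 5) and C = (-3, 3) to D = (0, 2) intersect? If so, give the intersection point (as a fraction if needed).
Yes; intersection at (-27/19, 47/19) (t = 11/19 on AB, s = 10/19 on CD)

Parametrize AB as A + t(B − A) = (-2 + 1 t, -1 + 6 t) and CD as C + s(D − C) = (-3 + 3 s, 3 + -1 s). Solve the linear system for (t, s). Determinant = 19 ≠ 0, so a unique intersection of the containing lines exists. Solution: t = 11/19, s = 10/19 — both in [0, 1], so the segments cross. Intersection point: (-27/19, 47/19).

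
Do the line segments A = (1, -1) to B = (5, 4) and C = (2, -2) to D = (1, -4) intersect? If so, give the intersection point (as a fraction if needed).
No (intersection of containing lines falls outside at least one segment)

Parametrize and solve: t = 1, s = -3. At least one of these is outside [0, 1], so the segments do not intersect.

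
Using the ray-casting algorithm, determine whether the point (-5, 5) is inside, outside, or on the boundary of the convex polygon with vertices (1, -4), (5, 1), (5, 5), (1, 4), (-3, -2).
The point (-5, 5) lies strictly outside the polygon

Cast a horizontal ray to the right from the query point and count how many polygon edges it crosses (each edge strictly once or zero times, handled with the usual half-open convention). 
Parity of crossings → even ⇒ outside.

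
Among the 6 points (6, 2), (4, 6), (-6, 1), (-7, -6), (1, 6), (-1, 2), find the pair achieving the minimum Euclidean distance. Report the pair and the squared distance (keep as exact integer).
Pair = ((4, 6), (1, 6)); squared distance = 9

Compute all C(6, 2) = 15 pairwise squared distances (x_i − x_j)² + (y_i − y_j)². The minimum is 9, attained by the pair ((4, 6), (1, 6)).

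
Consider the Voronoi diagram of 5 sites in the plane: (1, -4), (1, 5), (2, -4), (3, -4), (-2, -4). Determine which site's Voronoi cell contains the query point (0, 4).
Nearest site = (1, 5)

The Voronoi cell of site s contains exactly those query points closer to s than to any other site. Compute squared distances from q = (0, 4) to each site:
  (1 − 0)² + (5 − 4)² = 2
  (1 − 0)² + (-4 − 4)² = 65
  (-2 − 0)² + (-4 − 4)² = 68
  (2 − 0)² + (-4 − 4)² = 68
  (3 − 0)² + (-4 − 4)² = 73
Minimum is attained by (1, 5), so q lies in its Voronoi cell.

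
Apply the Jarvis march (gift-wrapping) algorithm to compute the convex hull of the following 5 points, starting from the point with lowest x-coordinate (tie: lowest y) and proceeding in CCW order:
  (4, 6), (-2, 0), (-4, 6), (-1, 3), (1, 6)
Hull (CCW) = [(-4, 6), (-2, 0), (4, 6)]

Jarvis march: at each step, from the current hull vertex p, select the next vertex q as the point such that every other point lies strictly to the left of (or on) the directed line p → q. (Equivalently: for every other point r, the cross product (q − p) × (r − p) ≥ 0.)
Starting point (lowest x, tie lowest y): (-4, 6). Wrap until returning to start. Resulting hull: (-4, 6), (-2, 0), (4, 6).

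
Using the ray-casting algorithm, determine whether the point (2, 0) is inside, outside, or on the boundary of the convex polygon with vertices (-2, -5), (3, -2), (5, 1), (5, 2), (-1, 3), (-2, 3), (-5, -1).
The point (2, 0) lies strictly inside the polygon

Cast a horizontal ray to the right from the query point and count how many polygon edges it crosses (each edge strictly once or zero times, handled with the usual half-open convention). 
Parity of crossings → odd ⇒ inside.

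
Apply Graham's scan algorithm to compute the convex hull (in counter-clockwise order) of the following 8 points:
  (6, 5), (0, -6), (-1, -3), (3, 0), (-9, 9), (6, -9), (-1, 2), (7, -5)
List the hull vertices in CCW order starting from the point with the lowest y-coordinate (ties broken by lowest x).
Hull (CCW) = [(6, -9), (7, -5), (6, 5), (-9, 9), (0, -6)]

Graham scan procedure:
  1. Find the pivot p₀ = point with lowest y (tie → lowest x): (6, -9).
  2. Sort the remaining points by polar angle around p₀.
  3. Walk through sorted points, maintaining a stack; pop the top while the last three entries make a non-left turn (cross product ≤ 0).
  4. Final stack is the convex hull in CCW order: (6, -9), (7, -5), (6, 5), (-9, 9), (0, -6).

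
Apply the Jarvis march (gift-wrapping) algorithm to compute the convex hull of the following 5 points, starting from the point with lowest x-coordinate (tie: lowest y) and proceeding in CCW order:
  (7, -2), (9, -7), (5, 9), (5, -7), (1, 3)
Hull (CCW) = [(1, 3), (5, -7), (9, -7), (5, 9)]

Jarvis march: at each step, from the current hull vertex p, select the next vertex q as the point such that every other point lies strictly to the left of (or on) the directed line p → q. (Equivalently: for every other point r, the cross product (q − p) × (r − p) ≥ 0.)
Starting point (lowest x, tie lowest y): (1, 3). Wrap until returning to start. Resulting hull: (1, 3), (5, -7), (9, -7), (5, 9).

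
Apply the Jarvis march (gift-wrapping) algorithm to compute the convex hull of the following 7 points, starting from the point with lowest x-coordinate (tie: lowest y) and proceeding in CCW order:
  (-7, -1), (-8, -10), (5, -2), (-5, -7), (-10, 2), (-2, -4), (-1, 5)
Hull (CCW) = [(-10, 2), (-8, -10), (5, -2), (-1, 5)]

Jarvis march: at each step, from the current hull vertex p, select the next vertex q as the point such that every other point lies strictly to the left of (or on) the directed line p → q. (Equivalently: for every other point r, the cross product (q − p) × (r − p) ≥ 0.)
Starting point (lowest x, tie lowest y): (-10, 2). Wrap until returning to start. Resulting hull: (-10, 2), (-8, -10), (5, -2), (-1, 5).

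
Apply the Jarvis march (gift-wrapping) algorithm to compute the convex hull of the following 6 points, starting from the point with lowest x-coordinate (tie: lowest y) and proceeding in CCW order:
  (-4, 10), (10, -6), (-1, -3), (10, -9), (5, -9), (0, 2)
Hull (CCW) = [(-4, 10), (-1, -3), (5, -9), (10, -9), (10, -6)]

Jarvis march: at each step, from the current hull vertex p, select the next vertex q as the point such that every other point lies strictly to the left of (or on) the directed line p → q. (Equivalently: for every other point r, the cross product (q − p) × (r − p) ≥ 0.)
Starting point (lowest x, tie lowest y): (-4, 10). Wrap until returning to start. Resulting hull: (-4, 10), (-1, -3), (5, -9), (10, -9), (10, -6).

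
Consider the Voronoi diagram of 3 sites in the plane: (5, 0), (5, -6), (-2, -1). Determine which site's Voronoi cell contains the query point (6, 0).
Nearest site = (5, 0)

The Voronoi cell of site s contains exactly those query points closer to s than to any other site. Compute squared distances from q = (6, 0) to each site:
  (5 − 6)² + (0 − 0)² = 1
  (5 − 6)² + (-6 − 0)² = 37
  (-2 − 6)² + (-1 − 0)² = 65
Minimum is attained by (5, 0), so q lies in its Voronoi cell.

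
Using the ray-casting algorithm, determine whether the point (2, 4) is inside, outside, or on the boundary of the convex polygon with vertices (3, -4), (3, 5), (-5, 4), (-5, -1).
The point (2, 4) lies strictly inside the polygon

Cast a horizontal ray to the right from the query point and count how many polygon edges it crosses (each edge strictly once or zero times, handled with the usual half-open convention). 
Parity of crossings → odd ⇒ inside.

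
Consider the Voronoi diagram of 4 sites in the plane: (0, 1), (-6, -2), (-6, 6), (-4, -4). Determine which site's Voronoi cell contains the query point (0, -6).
Nearest site = (-4, -4)

The Voronoi cell of site s contains exactly those query points closer to s than to any other site. Compute squared distances from q = (0, -6) to each site:
  (-4 − 0)² + (-4 − -6)² = 20
  (0 − 0)² + (1 − -6)² = 49
  (-6 − 0)² + (-2 − -6)² = 52
  (-6 − 0)² + (6 − -6)² = 180
Minimum is attained by (-4, -4), so q lies in its Voronoi cell.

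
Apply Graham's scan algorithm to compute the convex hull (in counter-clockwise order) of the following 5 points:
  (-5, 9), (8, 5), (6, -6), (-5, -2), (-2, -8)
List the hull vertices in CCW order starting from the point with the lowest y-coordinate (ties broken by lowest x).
Hull (CCW) = [(-2, -8), (6, -6), (8, 5), (-5, 9), (-5, -2)]

Graham scan procedure:
  1. Find the pivot p₀ = point with lowest y (tie → lowest x): (-2, -8).
  2. Sort the remaining points by polar angle around p₀.
  3. Walk through sorted points, maintaining a stack; pop the top while the last three entries make a non-left turn (cross product ≤ 0).
  4. Final stack is the convex hull in CCW order: (-2, -8), (6, -6), (8, 5), (-5, 9), (-5, -2).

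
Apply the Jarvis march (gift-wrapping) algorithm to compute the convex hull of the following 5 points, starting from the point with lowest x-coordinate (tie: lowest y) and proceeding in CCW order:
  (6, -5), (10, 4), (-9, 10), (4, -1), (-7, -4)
Hull (CCW) = [(-9, 10), (-7, -4), (6, -5), (10, 4)]

Jarvis march: at each step, from the current hull vertex p, select the next vertex q as the point such that every other point lies strictly to the left of (or on) the directed line p → q. (Equivalently: for every other point r, the cross product (q − p) × (r − p) ≥ 0.)
Starting point (lowest x, tie lowest y): (-9, 10). Wrap until returning to start. Resulting hull: (-9, 10), (-7, -4), (6, -5), (10, 4).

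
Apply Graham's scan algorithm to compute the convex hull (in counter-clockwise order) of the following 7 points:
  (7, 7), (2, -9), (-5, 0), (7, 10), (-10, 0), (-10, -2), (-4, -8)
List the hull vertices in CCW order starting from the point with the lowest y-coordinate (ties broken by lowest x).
Hull (CCW) = [(2, -9), (7, 7), (7, 10), (-10, 0), (-10, -2), (-4, -8)]

Graham scan procedure:
  1. Find the pivot p₀ = point with lowest y (tie → lowest x): (2, -9).
  2. Sort the remaining points by polar angle around p₀.
  3. Walk through sorted points, maintaining a stack; pop the top while the last three entries make a non-left turn (cross product ≤ 0).
  4. Final stack is the convex hull in CCW order: (2, -9), (7, 7), (7, 10), (-10, 0), (-10, -2), (-4, -8).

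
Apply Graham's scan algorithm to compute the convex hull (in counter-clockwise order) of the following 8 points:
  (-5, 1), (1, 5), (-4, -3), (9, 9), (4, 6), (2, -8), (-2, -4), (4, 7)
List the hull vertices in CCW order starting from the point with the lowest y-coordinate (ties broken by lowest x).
Hull (CCW) = [(2, -8), (9, 9), (4, 7), (-5, 1), (-4, -3)]

Graham scan procedure:
  1. Find the pivot p₀ = point with lowest y (tie → lowest x): (2, -8).
  2. Sort the remaining points by polar angle around p₀.
  3. Walk through sorted points, maintaining a stack; pop the top while the last three entries make a non-left turn (cross product ≤ 0).
  4. Final stack is the convex hull in CCW order: (2, -8), (9, 9), (4, 7), (-5, 1), (-4, -3).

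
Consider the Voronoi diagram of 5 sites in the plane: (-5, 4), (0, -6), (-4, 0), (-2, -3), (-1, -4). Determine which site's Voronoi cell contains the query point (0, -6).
Nearest site = (0, -6)

The Voronoi cell of site s contains exactly those query points closer to s than to any other site. Compute squared distances from q = (0, -6) to each site:
  (0 − 0)² + (-6 − -6)² = 0
  (-1 − 0)² + (-4 − -6)² = 5
  (-2 − 0)² + (-3 − -6)² = 13
  (-4 − 0)² + (0 − -6)² = 52
  (-5 − 0)² + (4 − -6)² = 125
Minimum is attained by (0, -6), so q lies in its Voronoi cell.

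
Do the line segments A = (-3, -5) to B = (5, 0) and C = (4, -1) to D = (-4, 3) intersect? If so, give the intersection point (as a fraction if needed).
Yes; intersection at (11/3, -5/6) (t = 5/6 on AB, s = 1/24 on CD)

Parametrize AB as A + t(B − A) = (-3 + 8 t, -5 + 5 t) and CD as C + s(D − C) = (4 + -8 s, -1 + 4 s). Solve the linear system for (t, s). Determinant = -72 ≠ 0, so a unique intersection of the containing lines exists. Solution: t = 5/6, s = 1/24 — both in [0, 1], so the segments cross. Intersection point: (11/3, -5/6).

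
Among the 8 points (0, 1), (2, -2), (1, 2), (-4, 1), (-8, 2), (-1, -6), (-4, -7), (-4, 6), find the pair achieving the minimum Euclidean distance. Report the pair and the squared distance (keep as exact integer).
Pair = ((0, 1), (1, 2)); squared distance = 2

Compute all C(8, 2) = 28 pairwise squared distances (x_i − x_j)² + (y_i − y_j)². The minimum is 2, attained by the pair ((0, 1), (1, 2)).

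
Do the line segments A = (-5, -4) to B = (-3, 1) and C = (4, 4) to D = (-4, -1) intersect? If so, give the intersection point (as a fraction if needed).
Yes; intersection at (-56/15, -5/6) (t = 19/30 on AB, s = 29/30 on CD)

Parametrize AB as A + t(B − A) = (-5 + 2 t, -4 + 5 t) and CD as C + s(D − C) = (4 + -8 s, 4 + -5 s). Solve the linear system for (t, s). Determinant = -30 ≠ 0, so a unique intersection of the containing lines exists. Solution: t = 19/30, s = 29/30 — both in [0, 1], so the segments cross. Intersection point: (-56/15, -5/6).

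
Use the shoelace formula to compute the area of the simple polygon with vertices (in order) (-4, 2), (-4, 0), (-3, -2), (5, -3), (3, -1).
Area = 41/2

Shoelace formula: Area = (1/2) |Σ_i (x_i · y_{i+1} − x_{i+1} · y_i)| (indices mod n). Compute each cross term:
  (-4)(0) − (-4)(2) = 8
  (-4)(-2) − (-3)(0) = 8
  (-3)(-3) − (5)(-2) = 19
  (5)(-1) − (3)(-3) = 4
  (3)(2) − (-4)(-1) = 2
Sum = 41, so (signed) Area = 41/2 = 41/2, |Area| = 41/2.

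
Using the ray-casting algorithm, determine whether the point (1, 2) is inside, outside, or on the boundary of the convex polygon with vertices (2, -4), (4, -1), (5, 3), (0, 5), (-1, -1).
The point (1, 2) lies strictly inside the polygon

Cast a horizontal ray to the right from the query point and count how many polygon edges it crosses (each edge strictly once or zero times, handled with the usual half-open convention). 
Parity of crossings → odd ⇒ inside.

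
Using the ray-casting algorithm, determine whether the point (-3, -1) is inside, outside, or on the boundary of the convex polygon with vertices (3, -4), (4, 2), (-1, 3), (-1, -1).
The point (-3, -1) lies strictly outside the polygon

Cast a horizontal ray to the right from the query point and count how many polygon edges it crosses (each edge strictly once or zero times, handled with the usual half-open convention). 
Parity of crossings → even ⇒ outside.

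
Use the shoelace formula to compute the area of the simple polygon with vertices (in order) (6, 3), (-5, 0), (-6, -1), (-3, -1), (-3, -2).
Area = 29/2

Shoelace formula: Area = (1/2) |Σ_i (x_i · y_{i+1} − x_{i+1} · y_i)| (indices mod n). Compute each cross term:
  (6)(0) − (-5)(3) = 15
  (-5)(-1) − (-6)(0) = 5
  (-6)(-1) − (-3)(-1) = 3
  (-3)(-2) − (-3)(-1) = 3
  (-3)(3) − (6)(-2) = 3
Sum = 29, so (signed) Area = 29/2 = 29/2, |Area| = 29/2.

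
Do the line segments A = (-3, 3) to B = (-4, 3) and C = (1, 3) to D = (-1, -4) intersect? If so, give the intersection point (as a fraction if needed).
No (intersection of containing lines falls outside at least one segment)

Parametrize and solve: t = -4, s = 0. At least one of these is outside [0, 1], so the segments do not intersect.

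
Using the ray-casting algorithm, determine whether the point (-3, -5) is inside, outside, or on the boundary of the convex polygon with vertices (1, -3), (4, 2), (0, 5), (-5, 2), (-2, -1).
The point (-3, -5) lies strictly outside the polygon

Cast a horizontal ray to the right from the query point and count how many polygon edges it crosses (each edge strictly once or zero times, handled with the usual half-open convention). 
Parity of crossings → even ⇒ outside.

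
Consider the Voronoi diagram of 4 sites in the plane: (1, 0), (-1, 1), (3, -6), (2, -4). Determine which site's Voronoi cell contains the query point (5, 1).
Nearest site = (1, 0)

The Voronoi cell of site s contains exactly those query points closer to s than to any other site. Compute squared distances from q = (5, 1) to each site:
  (1 − 5)² + (0 − 1)² = 17
  (2 − 5)² + (-4 − 1)² = 34
  (-1 − 5)² + (1 − 1)² = 36
  (3 − 5)² + (-6 − 1)² = 53
Minimum is attained by (1, 0), so q lies in its Voronoi cell.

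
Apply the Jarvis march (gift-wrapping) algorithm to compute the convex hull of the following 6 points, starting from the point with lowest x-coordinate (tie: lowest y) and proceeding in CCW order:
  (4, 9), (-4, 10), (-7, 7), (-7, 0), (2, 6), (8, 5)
Hull (CCW) = [(-7, 0), (8, 5), (4, 9), (-4, 10), (-7, 7)]

Jarvis march: at each step, from the current hull vertex p, select the next vertex q as the point such that every other point lies strictly to the left of (or on) the directed line p → q. (Equivalently: for every other point r, the cross product (q − p) × (r − p) ≥ 0.)
Starting point (lowest x, tie lowest y): (-7, 0). Wrap until returning to start. Resulting hull: (-7, 0), (8, 5), (4, 9), (-4, 10), (-7, 7).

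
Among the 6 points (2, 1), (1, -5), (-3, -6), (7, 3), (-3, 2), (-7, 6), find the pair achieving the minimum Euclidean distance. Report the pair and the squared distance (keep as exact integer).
Pair = ((1, -5), (-3, -6)); squared distance = 17

Compute all C(6, 2) = 15 pairwise squared distances (x_i − x_j)² + (y_i − y_j)². The minimum is 17, attained by the pair ((1, -5), (-3, -6)).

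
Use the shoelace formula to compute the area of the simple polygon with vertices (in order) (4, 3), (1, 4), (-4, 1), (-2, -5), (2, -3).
Area = 43

Shoelace formula: Area = (1/2) |Σ_i (x_i · y_{i+1} − x_{i+1} · y_i)| (indices mod n). Compute each cross term:
  (4)(4) − (1)(3) = 13
  (1)(1) − (-4)(4) = 17
  (-4)(-5) − (-2)(1) = 22
  (-2)(-3) − (2)(-5) = 16
  (2)(3) − (4)(-3) = 18
Sum = 86, so (signed) Area = 86/2 = 43, |Area| = 43.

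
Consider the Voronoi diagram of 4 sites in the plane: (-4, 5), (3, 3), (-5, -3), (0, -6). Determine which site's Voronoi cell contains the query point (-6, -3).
Nearest site = (-5, -3)

The Voronoi cell of site s contains exactly those query points closer to s than to any other site. Compute squared distances from q = (-6, -3) to each site:
  (-5 − -6)² + (-3 − -3)² = 1
  (0 − -6)² + (-6 − -3)² = 45
  (-4 − -6)² + (5 − -3)² = 68
  (3 − -6)² + (3 − -3)² = 117
Minimum is attained by (-5, -3), so q lies in its Voronoi cell.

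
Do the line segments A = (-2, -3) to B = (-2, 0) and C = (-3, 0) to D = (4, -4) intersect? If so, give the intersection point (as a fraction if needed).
Yes; intersection at (-2, -4/7) (t = 17/21 on AB, s = 1/7 on CD)

Parametrize AB as A + t(B − A) = (-2 + 0 t, -3 + 3 t) and CD as C + s(D − C) = (-3 + 7 s, 0 + -4 s). Solve the linear system for (t, s). Determinant = 21 ≠ 0, so a unique intersection of the containing lines exists. Solution: t = 17/21, s = 1/7 — both in [0, 1], so the segments cross. Intersection point: (-2, -4/7).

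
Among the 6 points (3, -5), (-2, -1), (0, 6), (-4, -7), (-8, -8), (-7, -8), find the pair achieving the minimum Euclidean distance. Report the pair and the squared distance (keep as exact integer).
Pair = ((-8, -8), (-7, -8)); squared distance = 1

Compute all C(6, 2) = 15 pairwise squared distances (x_i − x_j)² + (y_i − y_j)². The minimum is 1, attained by the pair ((-8, -8), (-7, -8)).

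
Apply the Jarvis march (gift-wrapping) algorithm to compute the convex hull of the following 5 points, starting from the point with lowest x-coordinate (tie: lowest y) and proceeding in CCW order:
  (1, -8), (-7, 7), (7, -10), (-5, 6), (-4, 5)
Hull (CCW) = [(-7, 7), (1, -8), (7, -10), (-4, 5), (-5, 6)]

Jarvis march: at each step, from the current hull vertex p, select the next vertex q as the point such that every other point lies strictly to the left of (or on) the directed line p → q. (Equivalently: for every other point r, the cross product (q − p) × (r − p) ≥ 0.)
Starting point (lowest x, tie lowest y): (-7, 7). Wrap until returning to start. Resulting hull: (-7, 7), (1, -8), (7, -10), (-4, 5), (-5, 6).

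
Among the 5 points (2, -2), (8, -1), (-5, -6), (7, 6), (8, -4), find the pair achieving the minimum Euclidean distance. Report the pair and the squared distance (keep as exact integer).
Pair = ((8, -1), (8, -4)); squared distance = 9

Compute all C(5, 2) = 10 pairwise squared distances (x_i − x_j)² + (y_i − y_j)². The minimum is 9, attained by the pair ((8, -1), (8, -4)).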